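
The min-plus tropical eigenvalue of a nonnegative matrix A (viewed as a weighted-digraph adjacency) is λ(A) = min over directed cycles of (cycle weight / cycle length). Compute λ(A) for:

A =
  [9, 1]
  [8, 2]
λ(A) = 2

Enumerate directed cycles and compute their means (weight / length). Sample:
  cycle 0 → 0: weight = 9, length = 1, mean = 9/1 ≈ 9.000
  cycle 1 → 1: weight = 2, length = 1, mean = 2/1 ≈ 2.000
  cycle 0 → 1 → 0: weight = 9, length = 2, mean = 9/2 ≈ 4.500
  cycle 1 → 0 → 1: weight = 9, length = 2, mean = 9/2 ≈ 4.500
Minimum mean = 2.000, attained e.g. along the cycle 1 → 1 with weight 2 and length 1. So λ(A) = 2/1 = 2.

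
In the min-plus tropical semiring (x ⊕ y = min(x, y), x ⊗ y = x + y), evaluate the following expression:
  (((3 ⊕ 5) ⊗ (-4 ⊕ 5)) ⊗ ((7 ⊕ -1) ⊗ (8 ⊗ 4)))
(((3 ⊕ 5) ⊗ (-4 ⊕ 5)) ⊗ ((7 ⊕ -1) ⊗ (8 ⊗ 4))) = 10

Expand innermost to outermost. Recall ⊕ takes the minimum of its arguments and ⊗ takes their sum. Working out the expression (((3 ⊕ 5) ⊗ (-4 ⊕ 5)) ⊗ ((7 ⊕ -1) ⊗ (8 ⊗ 4))) gives 10.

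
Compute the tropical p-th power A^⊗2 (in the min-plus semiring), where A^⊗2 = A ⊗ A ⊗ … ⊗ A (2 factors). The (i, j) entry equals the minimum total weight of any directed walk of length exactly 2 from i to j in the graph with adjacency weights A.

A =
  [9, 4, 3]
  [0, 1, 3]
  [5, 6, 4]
A^⊗2 =
  [4, 5, 7]
  [1, 2, 3]
  [6, 7, 8]

Each entry (A^⊗2)_ij equals the minimum over all length-2 walks i = v_0 → v_1 → … → v_2 = j of Σ_t A[v_t][v_{t+1}]. For example, for (i, j) = (0, 2) we minimise over 3 possible intermediate vertex sequences; the minimum is 7, attained along the walk 0 → 1 → 2.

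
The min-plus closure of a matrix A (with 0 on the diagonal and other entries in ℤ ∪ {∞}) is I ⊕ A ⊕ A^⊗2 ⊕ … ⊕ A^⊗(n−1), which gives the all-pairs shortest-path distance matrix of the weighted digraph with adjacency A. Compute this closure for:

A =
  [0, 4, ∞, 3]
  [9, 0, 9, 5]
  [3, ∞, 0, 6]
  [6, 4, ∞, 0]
Closure =
  [0, 4, 13, 3]
  [9, 0, 9, 5]
  [3, 7, 0, 6]
  [6, 4, 13, 0]

This is the Floyd-Warshall all-pairs shortest-path computation. For each intermediate vertex k = 0, 1, …, 3, update dist[i][j] ← min(dist[i][j], dist[i][k] + dist[k][j]). The final matrix gives, for each (i, j), the minimum total weight of any directed path from i to j (possibly empty when i = j).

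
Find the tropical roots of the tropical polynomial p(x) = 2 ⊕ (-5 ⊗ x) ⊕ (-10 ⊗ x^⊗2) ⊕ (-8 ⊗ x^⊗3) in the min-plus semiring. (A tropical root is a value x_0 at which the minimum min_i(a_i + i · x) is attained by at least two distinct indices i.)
Roots: {-2, 5, 7}

Each tropical root is a break point of the lower envelope of the lines y = a_i + i · x (there are 4 lines, with slopes 0, 1, ..., 3). Only the lines that attain the minimum somewhere contribute to roots; other lines are dominated. Here the surviving (envelope) indices are i = 3, i = 2, i = 1, i = 0.
Intersections between consecutive envelope lines give the roots: for adjacent envelope indices i < j the intersection is x = (a_i − a_j) / (j − i). Reading off the sorted break points: {-2, 5, 7}.
Verification: at each break x_0, at least two indices attain the minimum of min_i(a_i + i · x_0).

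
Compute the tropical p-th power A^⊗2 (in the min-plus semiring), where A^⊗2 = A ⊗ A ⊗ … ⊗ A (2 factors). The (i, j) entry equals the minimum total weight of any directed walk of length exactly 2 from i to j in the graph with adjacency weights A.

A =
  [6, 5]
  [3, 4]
A^⊗2 =
  [8, 9]
  [7, 8]

Each entry (A^⊗2)_ij equals the minimum over all length-2 walks i = v_0 → v_1 → … → v_2 = j of Σ_t A[v_t][v_{t+1}]. For example, for (i, j) = (0, 1) we minimise over 2 possible intermediate vertex sequences; the minimum is 9, attained along the walk 0 → 1 → 1.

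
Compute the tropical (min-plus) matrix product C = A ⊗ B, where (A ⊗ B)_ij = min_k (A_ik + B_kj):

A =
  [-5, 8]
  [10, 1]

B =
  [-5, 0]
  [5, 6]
A ⊗ B =
  [-10, -5]
  [5, 7]

Apply the min-plus product entry-by-entry:
  C[0][0] = min over k of (A[0][0] + B[0][0] = -5 + -5 = -10, A[0][1] + B[1][0] = 8 + 5 = 13) = -10 (attained at k = 0)
  C[0][1] = min over k of (A[0][0] + B[0][1] = -5 + 0 = -5, A[0][1] + B[1][1] = 8 + 6 = 14) = -5 (attained at k = 0)
  C[1][0] = min over k of (A[1][0] + B[0][0] = 10 + -5 = 5, A[1][1] + B[1][0] = 1 + 5 = 6) = 5 (attained at k = 0)
  C[1][1] = min over k of (A[1][0] + B[0][1] = 10 + 0 = 10, A[1][1] + B[1][1] = 1 + 6 = 7) = 7 (attained at k = 1)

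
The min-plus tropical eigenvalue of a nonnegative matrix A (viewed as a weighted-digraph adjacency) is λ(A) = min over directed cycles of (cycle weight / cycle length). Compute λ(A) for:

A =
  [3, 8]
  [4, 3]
λ(A) = 3

Enumerate directed cycles and compute their means (weight / length). Sample:
  cycle 0 → 0: weight = 3, length = 1, mean = 3/1 ≈ 3.000
  cycle 1 → 1: weight = 3, length = 1, mean = 3/1 ≈ 3.000
  cycle 0 → 1 → 0: weight = 12, length = 2, mean = 12/2 ≈ 6.000
  cycle 1 → 0 → 1: weight = 12, length = 2, mean = 12/2 ≈ 6.000
Minimum mean = 3.000, attained e.g. along the cycle 0 → 0 with weight 3 and length 1. So λ(A) = 3/1 = 3.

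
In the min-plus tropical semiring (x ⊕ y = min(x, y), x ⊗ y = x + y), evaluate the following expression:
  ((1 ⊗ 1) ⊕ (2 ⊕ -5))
((1 ⊗ 1) ⊕ (2 ⊕ -5)) = -5

Expand innermost to outermost. Recall ⊕ takes the minimum of its arguments and ⊗ takes their sum. Working out the expression ((1 ⊗ 1) ⊕ (2 ⊕ -5)) gives -5.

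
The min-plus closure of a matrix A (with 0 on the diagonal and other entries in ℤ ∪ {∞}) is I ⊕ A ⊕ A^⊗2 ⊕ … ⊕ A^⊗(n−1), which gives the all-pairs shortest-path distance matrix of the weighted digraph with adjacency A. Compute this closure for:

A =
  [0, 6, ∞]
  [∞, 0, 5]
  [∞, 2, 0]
Closure =
  [0, 6, 11]
  [∞, 0, 5]
  [∞, 2, 0]

This is the Floyd-Warshall all-pairs shortest-path computation. For each intermediate vertex k = 0, 1, …, 2, update dist[i][j] ← min(dist[i][j], dist[i][k] + dist[k][j]). The final matrix gives, for each (i, j), the minimum total weight of any directed path from i to j (possibly empty when i = j).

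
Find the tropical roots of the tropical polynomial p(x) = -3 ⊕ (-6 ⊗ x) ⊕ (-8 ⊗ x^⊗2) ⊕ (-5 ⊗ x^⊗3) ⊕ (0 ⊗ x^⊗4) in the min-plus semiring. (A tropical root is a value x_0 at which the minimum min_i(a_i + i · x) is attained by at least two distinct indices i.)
Roots: {-5, -3, 2, 3}

Each tropical root is a break point of the lower envelope of the lines y = a_i + i · x (there are 5 lines, with slopes 0, 1, ..., 4). Only the lines that attain the minimum somewhere contribute to roots; other lines are dominated. Here the surviving (envelope) indices are i = 4, i = 3, i = 2, i = 1, i = 0.
Intersections between consecutive envelope lines give the roots: for adjacent envelope indices i < j the intersection is x = (a_i − a_j) / (j − i). Reading off the sorted break points: {-5, -3, 2, 3}.
Verification: at each break x_0, at least two indices attain the minimum of min_i(a_i + i · x_0).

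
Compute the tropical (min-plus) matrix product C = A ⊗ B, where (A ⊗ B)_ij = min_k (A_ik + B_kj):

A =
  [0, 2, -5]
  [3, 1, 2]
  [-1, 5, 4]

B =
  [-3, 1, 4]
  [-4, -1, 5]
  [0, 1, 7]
A ⊗ B =
  [-5, -4, 2]
  [-3, 0, 6]
  [-4, 0, 3]

Apply the min-plus product entry-by-entry:
  C[0][0] = min over k of (A[0][0] + B[0][0] = 0 + -3 = -3, A[0][1] + B[1][0] = 2 + -4 = -2, A[0][2] + B[2][0] = -5 + 0 = -5) = -5 (attained at k = 2)
  C[0][1] = min over k of (A[0][0] + B[0][1] = 0 + 1 = 1, A[0][1] + B[1][1] = 2 + -1 = 1, A[0][2] + B[2][1] = -5 + 1 = -4) = -4 (attained at k = 2)
  C[0][2] = min over k of (A[0][0] + B[0][2] = 0 + 4 = 4, A[0][1] + B[1][2] = 2 + 5 = 7, A[0][2] + B[2][2] = -5 + 7 = 2) = 2 (attained at k = 2)
  C[1][0] = min over k of (A[1][0] + B[0][0] = 3 + -3 = 0, A[1][1] + B[1][0] = 1 + -4 = -3, A[1][2] + B[2][0] = 2 + 0 = 2) = -3 (attained at k = 1)
  C[1][1] = min over k of (A[1][0] + B[0][1] = 3 + 1 = 4, A[1][1] + B[1][1] = 1 + -1 = 0, A[1][2] + B[2][1] = 2 + 1 = 3) = 0 (attained at k = 1)
  C[1][2] = min over k of (A[1][0] + B[0][2] = 3 + 4 = 7, A[1][1] + B[1][2] = 1 + 5 = 6, A[1][2] + B[2][2] = 2 + 7 = 9) = 6 (attained at k = 1)
  C[2][0] = min over k of (A[2][0] + B[0][0] = -1 + -3 = -4, A[2][1] + B[1][0] = 5 + -4 = 1, A[2][2] + B[2][0] = 4 + 0 = 4) = -4 (attained at k = 0)
  C[2][1] = min over k of (A[2][0] + B[0][1] = -1 + 1 = 0, A[2][1] + B[1][1] = 5 + -1 = 4, A[2][2] + B[2][1] = 4 + 1 = 5) = 0 (attained at k = 0)
  C[2][2] = min over k of (A[2][0] + B[0][2] = -1 + 4 = 3, A[2][1] + B[1][2] = 5 + 5 = 10, A[2][2] + B[2][2] = 4 + 7 = 11) = 3 (attained at k = 0)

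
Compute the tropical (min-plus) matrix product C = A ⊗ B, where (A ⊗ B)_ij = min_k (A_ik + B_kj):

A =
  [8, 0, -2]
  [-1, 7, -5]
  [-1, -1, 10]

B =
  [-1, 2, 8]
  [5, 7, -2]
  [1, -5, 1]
A ⊗ B =
  [-1, -7, -2]
  [-4, -10, -4]
  [-2, 1, -3]

Apply the min-plus product entry-by-entry:
  C[0][0] = min over k of (A[0][0] + B[0][0] = 8 + -1 = 7, A[0][1] + B[1][0] = 0 + 5 = 5, A[0][2] + B[2][0] = -2 + 1 = -1) = -1 (attained at k = 2)
  C[0][1] = min over k of (A[0][0] + B[0][1] = 8 + 2 = 10, A[0][1] + B[1][1] = 0 + 7 = 7, A[0][2] + B[2][1] = -2 + -5 = -7) = -7 (attained at k = 2)
  C[0][2] = min over k of (A[0][0] + B[0][2] = 8 + 8 = 16, A[0][1] + B[1][2] = 0 + -2 = -2, A[0][2] + B[2][2] = -2 + 1 = -1) = -2 (attained at k = 1)
  C[1][0] = min over k of (A[1][0] + B[0][0] = -1 + -1 = -2, A[1][1] + B[1][0] = 7 + 5 = 12, A[1][2] + B[2][0] = -5 + 1 = -4) = -4 (attained at k = 2)
  C[1][1] = min over k of (A[1][0] + B[0][1] = -1 + 2 = 1, A[1][1] + B[1][1] = 7 + 7 = 14, A[1][2] + B[2][1] = -5 + -5 = -10) = -10 (attained at k = 2)
  C[1][2] = min over k of (A[1][0] + B[0][2] = -1 + 8 = 7, A[1][1] + B[1][2] = 7 + -2 = 5, A[1][2] + B[2][2] = -5 + 1 = -4) = -4 (attained at k = 2)
  C[2][0] = min over k of (A[2][0] + B[0][0] = -1 + -1 = -2, A[2][1] + B[1][0] = -1 + 5 = 4, A[2][2] + B[2][0] = 10 + 1 = 11) = -2 (attained at k = 0)
  C[2][1] = min over k of (A[2][0] + B[0][1] = -1 + 2 = 1, A[2][1] + B[1][1] = -1 + 7 = 6, A[2][2] + B[2][1] = 10 + -5 = 5) = 1 (attained at k = 0)
  C[2][2] = min over k of (A[2][0] + B[0][2] = -1 + 8 = 7, A[2][1] + B[1][2] = -1 + -2 = -3, A[2][2] + B[2][2] = 10 + 1 = 11) = -3 (attained at k = 1)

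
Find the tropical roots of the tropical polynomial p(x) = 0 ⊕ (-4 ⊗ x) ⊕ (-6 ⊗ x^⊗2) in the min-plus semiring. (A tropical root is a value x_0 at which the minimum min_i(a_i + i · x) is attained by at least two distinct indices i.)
Roots: {2, 4}

Each tropical root is a break point of the lower envelope of the lines y = a_i + i · x (there are 3 lines, with slopes 0, 1, ..., 2). Only the lines that attain the minimum somewhere contribute to roots; other lines are dominated. Here the surviving (envelope) indices are i = 2, i = 1, i = 0.
Intersections between consecutive envelope lines give the roots: for adjacent envelope indices i < j the intersection is x = (a_i − a_j) / (j − i). Reading off the sorted break points: {2, 4}.
Verification: at each break x_0, at least two indices attain the minimum of min_i(a_i + i · x_0).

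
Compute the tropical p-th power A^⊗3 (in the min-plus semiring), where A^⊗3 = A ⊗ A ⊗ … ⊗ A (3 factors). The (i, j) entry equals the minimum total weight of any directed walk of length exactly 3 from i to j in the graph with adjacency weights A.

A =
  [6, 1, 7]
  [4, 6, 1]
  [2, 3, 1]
A^⊗3 =
  [4, 5, 3]
  [4, 4, 3]
  [4, 4, 3]

Each entry (A^⊗3)_ij equals the minimum over all length-3 walks i = v_0 → v_1 → … → v_3 = j of Σ_t A[v_t][v_{t+1}]. For example, for (i, j) = (0, 2) we minimise over 9 possible intermediate vertex sequences; the minimum is 3, attained along the walk 0 → 1 → 2 → 2.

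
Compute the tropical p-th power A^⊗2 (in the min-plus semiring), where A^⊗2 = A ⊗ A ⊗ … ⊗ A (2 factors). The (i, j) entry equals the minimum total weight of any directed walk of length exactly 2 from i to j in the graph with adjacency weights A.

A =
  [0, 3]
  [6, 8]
A^⊗2 =
  [0, 3]
  [6, 9]

Each entry (A^⊗2)_ij equals the minimum over all length-2 walks i = v_0 → v_1 → … → v_2 = j of Σ_t A[v_t][v_{t+1}]. For example, for (i, j) = (0, 1) we minimise over 2 possible intermediate vertex sequences; the minimum is 3, attained along the walk 0 → 0 → 1.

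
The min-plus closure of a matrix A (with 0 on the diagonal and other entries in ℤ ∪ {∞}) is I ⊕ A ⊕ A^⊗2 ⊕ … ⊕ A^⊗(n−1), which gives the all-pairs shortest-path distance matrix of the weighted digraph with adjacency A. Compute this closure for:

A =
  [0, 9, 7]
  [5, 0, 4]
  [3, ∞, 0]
Closure =
  [0, 9, 7]
  [5, 0, 4]
  [3, 12, 0]

This is the Floyd-Warshall all-pairs shortest-path computation. For each intermediate vertex k = 0, 1, …, 2, update dist[i][j] ← min(dist[i][j], dist[i][k] + dist[k][j]). The final matrix gives, for each (i, j), the minimum total weight of any directed path from i to j (possibly empty when i = j).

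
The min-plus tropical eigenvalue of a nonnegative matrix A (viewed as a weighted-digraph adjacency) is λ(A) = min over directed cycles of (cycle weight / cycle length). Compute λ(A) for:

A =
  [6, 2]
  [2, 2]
λ(A) = 2

Enumerate directed cycles and compute their means (weight / length). Sample:
  cycle 0 → 0: weight = 6, length = 1, mean = 6/1 ≈ 6.000
  cycle 1 → 1: weight = 2, length = 1, mean = 2/1 ≈ 2.000
  cycle 0 → 1 → 0: weight = 4, length = 2, mean = 4/2 ≈ 2.000
  cycle 1 → 0 → 1: weight = 4, length = 2, mean = 4/2 ≈ 2.000
Minimum mean = 2.000, attained e.g. along the cycle 1 → 1 with weight 2 and length 1. So λ(A) = 2/1 = 2.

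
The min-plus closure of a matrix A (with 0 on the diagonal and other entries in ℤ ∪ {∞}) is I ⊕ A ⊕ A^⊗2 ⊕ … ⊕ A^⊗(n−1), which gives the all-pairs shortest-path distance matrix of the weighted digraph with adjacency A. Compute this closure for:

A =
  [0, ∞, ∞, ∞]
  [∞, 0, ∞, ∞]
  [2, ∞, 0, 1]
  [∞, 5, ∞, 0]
Closure =
  [0, ∞, ∞, ∞]
  [∞, 0, ∞, ∞]
  [2, 6, 0, 1]
  [∞, 5, ∞, 0]

This is the Floyd-Warshall all-pairs shortest-path computation. For each intermediate vertex k = 0, 1, …, 3, update dist[i][j] ← min(dist[i][j], dist[i][k] + dist[k][j]). The final matrix gives, for each (i, j), the minimum total weight of any directed path from i to j (possibly empty when i = j).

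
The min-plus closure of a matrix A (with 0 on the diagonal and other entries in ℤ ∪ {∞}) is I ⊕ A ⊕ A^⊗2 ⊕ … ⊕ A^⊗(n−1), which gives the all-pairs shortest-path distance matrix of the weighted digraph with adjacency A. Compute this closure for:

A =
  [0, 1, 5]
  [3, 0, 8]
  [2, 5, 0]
Closure =
  [0, 1, 5]
  [3, 0, 8]
  [2, 3, 0]

This is the Floyd-Warshall all-pairs shortest-path computation. For each intermediate vertex k = 0, 1, …, 2, update dist[i][j] ← min(dist[i][j], dist[i][k] + dist[k][j]). The final matrix gives, for each (i, j), the minimum total weight of any directed path from i to j (possibly empty when i = j).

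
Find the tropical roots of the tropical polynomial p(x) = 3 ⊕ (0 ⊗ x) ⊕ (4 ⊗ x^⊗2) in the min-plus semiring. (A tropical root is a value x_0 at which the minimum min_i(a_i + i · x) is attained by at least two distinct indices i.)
Roots: {-4, 3}

Each tropical root is a break point of the lower envelope of the lines y = a_i + i · x (there are 3 lines, with slopes 0, 1, ..., 2). Only the lines that attain the minimum somewhere contribute to roots; other lines are dominated. Here the surviving (envelope) indices are i = 2, i = 1, i = 0.
Intersections between consecutive envelope lines give the roots: for adjacent envelope indices i < j the intersection is x = (a_i − a_j) / (j − i). Reading off the sorted break points: {-4, 3}.
Verification: at each break x_0, at least two indices attain the minimum of min_i(a_i + i · x_0).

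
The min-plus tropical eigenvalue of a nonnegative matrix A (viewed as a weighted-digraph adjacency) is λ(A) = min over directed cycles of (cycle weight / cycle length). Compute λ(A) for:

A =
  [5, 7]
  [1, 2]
λ(A) = 2

Enumerate directed cycles and compute their means (weight / length). Sample:
  cycle 0 → 0: weight = 5, length = 1, mean = 5/1 ≈ 5.000
  cycle 1 → 1: weight = 2, length = 1, mean = 2/1 ≈ 2.000
  cycle 0 → 1 → 0: weight = 8, length = 2, mean = 8/2 ≈ 4.000
  cycle 1 → 0 → 1: weight = 8, length = 2, mean = 8/2 ≈ 4.000
Minimum mean = 2.000, attained e.g. along the cycle 1 → 1 with weight 2 and length 1. So λ(A) = 2/1 = 2.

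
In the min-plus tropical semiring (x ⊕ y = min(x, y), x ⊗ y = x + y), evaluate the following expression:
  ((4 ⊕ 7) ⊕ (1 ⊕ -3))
((4 ⊕ 7) ⊕ (1 ⊕ -3)) = -3

Expand innermost to outermost. Recall ⊕ takes the minimum of its arguments and ⊗ takes their sum. Working out the expression ((4 ⊕ 7) ⊕ (1 ⊕ -3)) gives -3.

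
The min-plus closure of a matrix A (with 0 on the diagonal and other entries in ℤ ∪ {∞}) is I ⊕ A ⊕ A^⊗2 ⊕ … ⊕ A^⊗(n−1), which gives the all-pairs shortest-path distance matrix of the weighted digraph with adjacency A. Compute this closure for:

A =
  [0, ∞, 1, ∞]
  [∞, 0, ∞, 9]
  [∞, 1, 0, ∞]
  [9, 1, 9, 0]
Closure =
  [0, 2, 1, 11]
  [18, 0, 18, 9]
  [19, 1, 0, 10]
  [9, 1, 9, 0]

This is the Floyd-Warshall all-pairs shortest-path computation. For each intermediate vertex k = 0, 1, …, 3, update dist[i][j] ← min(dist[i][j], dist[i][k] + dist[k][j]). The final matrix gives, for each (i, j), the minimum total weight of any directed path from i to j (possibly empty when i = j).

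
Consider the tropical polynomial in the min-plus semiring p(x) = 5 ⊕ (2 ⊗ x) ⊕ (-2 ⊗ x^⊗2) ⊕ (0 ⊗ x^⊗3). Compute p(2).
p(2) = 2

A tropical monomial a ⊗ x^⊗i evaluates to a + i · x. Evaluating each term at x = 2:
  Term 0 contributes 5 + 0 · 2 = 5
  Term 1 contributes 2 + 1 · 2 = 4
  Term 2 contributes -2 + 2 · 2 = 2
  Term 3 contributes 0 + 3 · 2 = 6
p(2) = ⊕ of these = min[5, 4, 2, 6] = 2.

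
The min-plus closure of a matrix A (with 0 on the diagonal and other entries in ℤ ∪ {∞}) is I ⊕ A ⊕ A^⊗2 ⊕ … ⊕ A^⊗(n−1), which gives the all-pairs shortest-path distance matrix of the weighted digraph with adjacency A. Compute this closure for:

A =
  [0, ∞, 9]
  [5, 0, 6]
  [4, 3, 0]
Closure =
  [0, 12, 9]
  [5, 0, 6]
  [4, 3, 0]

This is the Floyd-Warshall all-pairs shortest-path computation. For each intermediate vertex k = 0, 1, …, 2, update dist[i][j] ← min(dist[i][j], dist[i][k] + dist[k][j]). The final matrix gives, for each (i, j), the minimum total weight of any directed path from i to j (possibly empty when i = j).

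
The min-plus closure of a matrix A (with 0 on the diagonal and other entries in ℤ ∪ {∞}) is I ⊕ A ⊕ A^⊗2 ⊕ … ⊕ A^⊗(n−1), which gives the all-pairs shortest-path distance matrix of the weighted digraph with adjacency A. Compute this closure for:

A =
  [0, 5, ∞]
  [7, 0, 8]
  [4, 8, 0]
Closure =
  [0, 5, 13]
  [7, 0, 8]
  [4, 8, 0]

This is the Floyd-Warshall all-pairs shortest-path computation. For each intermediate vertex k = 0, 1, …, 2, update dist[i][j] ← min(dist[i][j], dist[i][k] + dist[k][j]). The final matrix gives, for each (i, j), the minimum total weight of any directed path from i to j (possibly empty when i = j).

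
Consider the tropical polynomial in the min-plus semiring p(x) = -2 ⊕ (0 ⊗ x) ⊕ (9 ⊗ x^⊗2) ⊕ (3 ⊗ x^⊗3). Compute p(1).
p(1) = -2

A tropical monomial a ⊗ x^⊗i evaluates to a + i · x. Evaluating each term at x = 1:
  Term 0 contributes -2 + 0 · 1 = -2
  Term 1 contributes 0 + 1 · 1 = 1
  Term 2 contributes 9 + 2 · 1 = 11
  Term 3 contributes 3 + 3 · 1 = 6
p(1) = ⊕ of these = min[-2, 1, 11, 6] = -2.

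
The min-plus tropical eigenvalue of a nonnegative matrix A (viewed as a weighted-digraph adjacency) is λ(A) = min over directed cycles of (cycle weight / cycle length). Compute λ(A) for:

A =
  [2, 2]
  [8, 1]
λ(A) = 1

Enumerate directed cycles and compute their means (weight / length). Sample:
  cycle 0 → 0: weight = 2, length = 1, mean = 2/1 ≈ 2.000
  cycle 1 → 1: weight = 1, length = 1, mean = 1/1 ≈ 1.000
  cycle 0 → 1 → 0: weight = 10, length = 2, mean = 10/2 ≈ 5.000
  cycle 1 → 0 → 1: weight = 10, length = 2, mean = 10/2 ≈ 5.000
Minimum mean = 1.000, attained e.g. along the cycle 1 → 1 with weight 1 and length 1. So λ(A) = 1/1 = 1.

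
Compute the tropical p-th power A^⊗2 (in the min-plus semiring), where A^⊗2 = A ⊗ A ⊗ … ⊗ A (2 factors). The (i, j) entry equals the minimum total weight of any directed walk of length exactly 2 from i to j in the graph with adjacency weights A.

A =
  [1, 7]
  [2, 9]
A^⊗2 =
  [2, 8]
  [3, 9]

Each entry (A^⊗2)_ij equals the minimum over all length-2 walks i = v_0 → v_1 → … → v_2 = j of Σ_t A[v_t][v_{t+1}]. For example, for (i, j) = (0, 1) we minimise over 2 possible intermediate vertex sequences; the minimum is 8, attained along the walk 0 → 0 → 1.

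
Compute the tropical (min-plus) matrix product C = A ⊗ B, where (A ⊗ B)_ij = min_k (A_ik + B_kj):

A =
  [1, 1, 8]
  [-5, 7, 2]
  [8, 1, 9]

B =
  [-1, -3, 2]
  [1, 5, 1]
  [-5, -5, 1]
A ⊗ B =
  [0, -2, 2]
  [-6, -8, -3]
  [2, 4, 2]

Apply the min-plus product entry-by-entry:
  C[0][0] = min over k of (A[0][0] + B[0][0] = 1 + -1 = 0, A[0][1] + B[1][0] = 1 + 1 = 2, A[0][2] + B[2][0] = 8 + -5 = 3) = 0 (attained at k = 0)
  C[0][1] = min over k of (A[0][0] + B[0][1] = 1 + -3 = -2, A[0][1] + B[1][1] = 1 + 5 = 6, A[0][2] + B[2][1] = 8 + -5 = 3) = -2 (attained at k = 0)
  C[0][2] = min over k of (A[0][0] + B[0][2] = 1 + 2 = 3, A[0][1] + B[1][2] = 1 + 1 = 2, A[0][2] + B[2][2] = 8 + 1 = 9) = 2 (attained at k = 1)
  C[1][0] = min over k of (A[1][0] + B[0][0] = -5 + -1 = -6, A[1][1] + B[1][0] = 7 + 1 = 8, A[1][2] + B[2][0] = 2 + -5 = -3) = -6 (attained at k = 0)
  C[1][1] = min over k of (A[1][0] + B[0][1] = -5 + -3 = -8, A[1][1] + B[1][1] = 7 + 5 = 12, A[1][2] + B[2][1] = 2 + -5 = -3) = -8 (attained at k = 0)
  C[1][2] = min over k of (A[1][0] + B[0][2] = -5 + 2 = -3, A[1][1] + B[1][2] = 7 + 1 = 8, A[1][2] + B[2][2] = 2 + 1 = 3) = -3 (attained at k = 0)
  C[2][0] = min over k of (A[2][0] + B[0][0] = 8 + -1 = 7, A[2][1] + B[1][0] = 1 + 1 = 2, A[2][2] + B[2][0] = 9 + -5 = 4) = 2 (attained at k = 1)
  C[2][1] = min over k of (A[2][0] + B[0][1] = 8 + -3 = 5, A[2][1] + B[1][1] = 1 + 5 = 6, A[2][2] + B[2][1] = 9 + -5 = 4) = 4 (attained at k = 2)
  C[2][2] = min over k of (A[2][0] + B[0][2] = 8 + 2 = 10, A[2][1] + B[1][2] = 1 + 1 = 2, A[2][2] + B[2][2] = 9 + 1 = 10) = 2 (attained at k = 1)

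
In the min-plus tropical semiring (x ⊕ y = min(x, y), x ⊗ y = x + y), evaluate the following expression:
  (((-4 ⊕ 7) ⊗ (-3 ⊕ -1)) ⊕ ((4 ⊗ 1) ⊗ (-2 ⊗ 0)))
(((-4 ⊕ 7) ⊗ (-3 ⊕ -1)) ⊕ ((4 ⊗ 1) ⊗ (-2 ⊗ 0))) = -7

Expand innermost to outermost. Recall ⊕ takes the minimum of its arguments and ⊗ takes their sum. Working out the expression (((-4 ⊕ 7) ⊗ (-3 ⊕ -1)) ⊕ ((4 ⊗ 1) ⊗ (-2 ⊗ 0))) gives -7.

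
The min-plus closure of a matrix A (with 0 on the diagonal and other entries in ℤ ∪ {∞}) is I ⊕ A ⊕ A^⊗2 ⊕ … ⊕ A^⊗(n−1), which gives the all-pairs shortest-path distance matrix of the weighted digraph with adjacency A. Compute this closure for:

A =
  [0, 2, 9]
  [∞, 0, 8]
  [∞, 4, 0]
Closure =
  [0, 2, 9]
  [∞, 0, 8]
  [∞, 4, 0]

This is the Floyd-Warshall all-pairs shortest-path computation. For each intermediate vertex k = 0, 1, …, 2, update dist[i][j] ← min(dist[i][j], dist[i][k] + dist[k][j]). The final matrix gives, for each (i, j), the minimum total weight of any directed path from i to j (possibly empty when i = j).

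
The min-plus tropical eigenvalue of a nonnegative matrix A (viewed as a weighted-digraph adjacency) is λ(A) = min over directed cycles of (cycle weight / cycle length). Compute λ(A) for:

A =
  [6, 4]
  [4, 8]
λ(A) = 4

Enumerate directed cycles and compute their means (weight / length). Sample:
  cycle 0 → 0: weight = 6, length = 1, mean = 6/1 ≈ 6.000
  cycle 1 → 1: weight = 8, length = 1, mean = 8/1 ≈ 8.000
  cycle 0 → 1 → 0: weight = 8, length = 2, mean = 8/2 ≈ 4.000
  cycle 1 → 0 → 1: weight = 8, length = 2, mean = 8/2 ≈ 4.000
Minimum mean = 4.000, attained e.g. along the cycle 0 → 1 → 0 with weight 8 and length 2. So λ(A) = 8/2 = 4.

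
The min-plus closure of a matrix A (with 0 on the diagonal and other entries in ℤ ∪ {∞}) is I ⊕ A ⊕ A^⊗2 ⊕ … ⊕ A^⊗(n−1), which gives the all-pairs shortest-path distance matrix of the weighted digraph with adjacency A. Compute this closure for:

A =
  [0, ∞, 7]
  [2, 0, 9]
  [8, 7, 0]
Closure =
  [0, 14, 7]
  [2, 0, 9]
  [8, 7, 0]

This is the Floyd-Warshall all-pairs shortest-path computation. For each intermediate vertex k = 0, 1, …, 2, update dist[i][j] ← min(dist[i][j], dist[i][k] + dist[k][j]). The final matrix gives, for each (i, j), the minimum total weight of any directed path from i to j (possibly empty when i = j).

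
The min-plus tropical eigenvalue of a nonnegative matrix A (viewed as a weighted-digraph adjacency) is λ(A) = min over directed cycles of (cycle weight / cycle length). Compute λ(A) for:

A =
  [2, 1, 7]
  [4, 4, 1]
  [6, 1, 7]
λ(A) = 1

Enumerate directed cycles and compute their means (weight / length). Sample:
  cycle 0 → 0: weight = 2, length = 1, mean = 2/1 ≈ 2.000
  cycle 1 → 1: weight = 4, length = 1, mean = 4/1 ≈ 4.000
  cycle 2 → 2: weight = 7, length = 1, mean = 7/1 ≈ 7.000
  cycle 0 → 1 → 0: weight = 5, length = 2, mean = 5/2 ≈ 2.500
  cycle 0 → 2 → 0: weight = 13, length = 2, mean = 13/2 ≈ 6.500
  cycle 1 → 0 → 1: weight = 5, length = 2, mean = 5/2 ≈ 2.500
Minimum mean = 1.000, attained e.g. along the cycle 1 → 2 → 1 with weight 2 and length 2. So λ(A) = 2/2 = 1.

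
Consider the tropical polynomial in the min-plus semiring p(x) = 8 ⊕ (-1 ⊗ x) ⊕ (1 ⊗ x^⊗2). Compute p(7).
p(7) = 6

A tropical monomial a ⊗ x^⊗i evaluates to a + i · x. Evaluating each term at x = 7:
  Term 0 contributes 8 + 0 · 7 = 8
  Term 1 contributes -1 + 1 · 7 = 6
  Term 2 contributes 1 + 2 · 7 = 15
p(7) = ⊕ of these = min[8, 6, 15] = 6.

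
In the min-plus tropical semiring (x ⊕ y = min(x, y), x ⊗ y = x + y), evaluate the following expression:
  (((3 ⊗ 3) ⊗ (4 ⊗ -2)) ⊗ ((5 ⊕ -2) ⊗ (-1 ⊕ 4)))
(((3 ⊗ 3) ⊗ (4 ⊗ -2)) ⊗ ((5 ⊕ -2) ⊗ (-1 ⊕ 4))) = 5

Expand innermost to outermost. Recall ⊕ takes the minimum of its arguments and ⊗ takes their sum. Working out the expression (((3 ⊗ 3) ⊗ (4 ⊗ -2)) ⊗ ((5 ⊕ -2) ⊗ (-1 ⊕ 4))) gives 5.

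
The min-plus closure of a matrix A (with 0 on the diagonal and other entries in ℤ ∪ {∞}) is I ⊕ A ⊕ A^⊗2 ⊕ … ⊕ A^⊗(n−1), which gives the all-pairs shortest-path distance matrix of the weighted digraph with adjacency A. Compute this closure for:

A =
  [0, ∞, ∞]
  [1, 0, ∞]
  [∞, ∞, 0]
Closure =
  [0, ∞, ∞]
  [1, 0, ∞]
  [∞, ∞, 0]

This is the Floyd-Warshall all-pairs shortest-path computation. For each intermediate vertex k = 0, 1, …, 2, update dist[i][j] ← min(dist[i][j], dist[i][k] + dist[k][j]). The final matrix gives, for each (i, j), the minimum total weight of any directed path from i to j (possibly empty when i = j).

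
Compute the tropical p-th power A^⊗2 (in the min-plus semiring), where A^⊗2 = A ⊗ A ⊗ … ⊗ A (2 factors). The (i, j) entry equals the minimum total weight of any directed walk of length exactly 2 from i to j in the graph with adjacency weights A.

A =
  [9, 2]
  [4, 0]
A^⊗2 =
  [6, 2]
  [4, 0]

Each entry (A^⊗2)_ij equals the minimum over all length-2 walks i = v_0 → v_1 → … → v_2 = j of Σ_t A[v_t][v_{t+1}]. For example, for (i, j) = (0, 1) we minimise over 2 possible intermediate vertex sequences; the minimum is 2, attained along the walk 0 → 1 → 1.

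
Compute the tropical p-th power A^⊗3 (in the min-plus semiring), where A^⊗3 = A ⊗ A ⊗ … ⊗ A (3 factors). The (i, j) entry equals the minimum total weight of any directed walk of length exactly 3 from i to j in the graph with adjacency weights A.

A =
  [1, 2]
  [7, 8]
A^⊗3 =
  [3, 4]
  [9, 10]

Each entry (A^⊗3)_ij equals the minimum over all length-3 walks i = v_0 → v_1 → … → v_3 = j of Σ_t A[v_t][v_{t+1}]. For example, for (i, j) = (0, 1) we minimise over 4 possible intermediate vertex sequences; the minimum is 4, attained along the walk 0 → 0 → 0 → 1.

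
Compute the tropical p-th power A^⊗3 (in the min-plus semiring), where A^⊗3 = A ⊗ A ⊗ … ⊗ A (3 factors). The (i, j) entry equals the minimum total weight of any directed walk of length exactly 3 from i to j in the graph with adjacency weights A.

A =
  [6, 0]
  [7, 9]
A^⊗3 =
  [13, 7]
  [14, 13]

Each entry (A^⊗3)_ij equals the minimum over all length-3 walks i = v_0 → v_1 → … → v_3 = j of Σ_t A[v_t][v_{t+1}]. For example, for (i, j) = (0, 1) we minimise over 4 possible intermediate vertex sequences; the minimum is 7, attained along the walk 0 → 1 → 0 → 1.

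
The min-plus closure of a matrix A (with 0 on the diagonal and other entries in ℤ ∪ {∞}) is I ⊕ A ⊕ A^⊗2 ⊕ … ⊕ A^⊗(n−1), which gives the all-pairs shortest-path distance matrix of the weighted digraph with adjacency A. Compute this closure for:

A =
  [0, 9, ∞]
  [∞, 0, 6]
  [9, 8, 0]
Closure =
  [0, 9, 15]
  [15, 0, 6]
  [9, 8, 0]

This is the Floyd-Warshall all-pairs shortest-path computation. For each intermediate vertex k = 0, 1, …, 2, update dist[i][j] ← min(dist[i][j], dist[i][k] + dist[k][j]). The final matrix gives, for each (i, j), the minimum total weight of any directed path from i to j (possibly empty when i = j).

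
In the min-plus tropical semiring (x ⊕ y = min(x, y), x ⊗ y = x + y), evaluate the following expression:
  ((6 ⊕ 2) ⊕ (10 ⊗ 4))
((6 ⊕ 2) ⊕ (10 ⊗ 4)) = 2

Expand innermost to outermost. Recall ⊕ takes the minimum of its arguments and ⊗ takes their sum. Working out the expression ((6 ⊕ 2) ⊕ (10 ⊗ 4)) gives 2.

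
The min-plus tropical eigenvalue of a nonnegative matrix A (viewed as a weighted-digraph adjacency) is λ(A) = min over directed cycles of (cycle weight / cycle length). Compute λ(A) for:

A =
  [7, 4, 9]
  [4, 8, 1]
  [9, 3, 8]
λ(A) = 2

Enumerate directed cycles and compute their means (weight / length). Sample:
  cycle 0 → 0: weight = 7, length = 1, mean = 7/1 ≈ 7.000
  cycle 1 → 1: weight = 8, length = 1, mean = 8/1 ≈ 8.000
  cycle 2 → 2: weight = 8, length = 1, mean = 8/1 ≈ 8.000
  cycle 0 → 1 → 0: weight = 8, length = 2, mean = 8/2 ≈ 4.000
  cycle 0 → 2 → 0: weight = 18, length = 2, mean = 18/2 ≈ 9.000
  cycle 1 → 0 → 1: weight = 8, length = 2, mean = 8/2 ≈ 4.000
Minimum mean = 2.000, attained e.g. along the cycle 1 → 2 → 1 with weight 4 and length 2. So λ(A) = 4/2 = 2.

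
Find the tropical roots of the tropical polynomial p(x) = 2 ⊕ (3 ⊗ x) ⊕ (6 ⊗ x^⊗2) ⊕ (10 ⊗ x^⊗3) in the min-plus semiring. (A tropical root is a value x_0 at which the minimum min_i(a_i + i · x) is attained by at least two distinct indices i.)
Roots: {-4, -3, -1}

Each tropical root is a break point of the lower envelope of the lines y = a_i + i · x (there are 4 lines, with slopes 0, 1, ..., 3). Only the lines that attain the minimum somewhere contribute to roots; other lines are dominated. Here the surviving (envelope) indices are i = 3, i = 2, i = 1, i = 0.
Intersections between consecutive envelope lines give the roots: for adjacent envelope indices i < j the intersection is x = (a_i − a_j) / (j − i). Reading off the sorted break points: {-4, -3, -1}.
Verification: at each break x_0, at least two indices attain the minimum of min_i(a_i + i · x_0).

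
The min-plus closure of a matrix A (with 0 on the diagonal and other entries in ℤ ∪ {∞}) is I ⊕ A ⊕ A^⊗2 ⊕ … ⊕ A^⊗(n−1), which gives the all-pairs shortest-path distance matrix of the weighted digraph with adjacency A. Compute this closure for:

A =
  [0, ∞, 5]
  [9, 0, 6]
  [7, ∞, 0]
Closure =
  [0, ∞, 5]
  [9, 0, 6]
  [7, ∞, 0]

This is the Floyd-Warshall all-pairs shortest-path computation. For each intermediate vertex k = 0, 1, …, 2, update dist[i][j] ← min(dist[i][j], dist[i][k] + dist[k][j]). The final matrix gives, for each (i, j), the minimum total weight of any directed path from i to j (possibly empty when i = j).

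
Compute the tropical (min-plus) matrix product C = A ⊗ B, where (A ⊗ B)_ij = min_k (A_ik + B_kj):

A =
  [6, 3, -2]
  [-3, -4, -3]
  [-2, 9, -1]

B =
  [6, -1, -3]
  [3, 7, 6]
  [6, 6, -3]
A ⊗ B =
  [4, 4, -5]
  [-1, -4, -6]
  [4, -3, -5]

Apply the min-plus product entry-by-entry:
  C[0][0] = min over k of (A[0][0] + B[0][0] = 6 + 6 = 12, A[0][1] + B[1][0] = 3 + 3 = 6, A[0][2] + B[2][0] = -2 + 6 = 4) = 4 (attained at k = 2)
  C[0][1] = min over k of (A[0][0] + B[0][1] = 6 + -1 = 5, A[0][1] + B[1][1] = 3 + 7 = 10, A[0][2] + B[2][1] = -2 + 6 = 4) = 4 (attained at k = 2)
  C[0][2] = min over k of (A[0][0] + B[0][2] = 6 + -3 = 3, A[0][1] + B[1][2] = 3 + 6 = 9, A[0][2] + B[2][2] = -2 + -3 = -5) = -5 (attained at k = 2)
  C[1][0] = min over k of (A[1][0] + B[0][0] = -3 + 6 = 3, A[1][1] + B[1][0] = -4 + 3 = -1, A[1][2] + B[2][0] = -3 + 6 = 3) = -1 (attained at k = 1)
  C[1][1] = min over k of (A[1][0] + B[0][1] = -3 + -1 = -4, A[1][1] + B[1][1] = -4 + 7 = 3, A[1][2] + B[2][1] = -3 + 6 = 3) = -4 (attained at k = 0)
  C[1][2] = min over k of (A[1][0] + B[0][2] = -3 + -3 = -6, A[1][1] + B[1][2] = -4 + 6 = 2, A[1][2] + B[2][2] = -3 + -3 = -6) = -6 (attained at k = 0)
  C[2][0] = min over k of (A[2][0] + B[0][0] = -2 + 6 = 4, A[2][1] + B[1][0] = 9 + 3 = 12, A[2][2] + B[2][0] = -1 + 6 = 5) = 4 (attained at k = 0)
  C[2][1] = min over k of (A[2][0] + B[0][1] = -2 + -1 = -3, A[2][1] + B[1][1] = 9 + 7 = 16, A[2][2] + B[2][1] = -1 + 6 = 5) = -3 (attained at k = 0)
  C[2][2] = min over k of (A[2][0] + B[0][2] = -2 + -3 = -5, A[2][1] + B[1][2] = 9 + 6 = 15, A[2][2] + B[2][2] = -1 + -3 = -4) = -5 (attained at k = 0)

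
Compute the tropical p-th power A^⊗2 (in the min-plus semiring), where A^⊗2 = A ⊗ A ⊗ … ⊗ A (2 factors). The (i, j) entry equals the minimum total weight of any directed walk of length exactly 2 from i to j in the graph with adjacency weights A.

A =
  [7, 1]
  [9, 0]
A^⊗2 =
  [10, 1]
  [9, 0]

Each entry (A^⊗2)_ij equals the minimum over all length-2 walks i = v_0 → v_1 → … → v_2 = j of Σ_t A[v_t][v_{t+1}]. For example, for (i, j) = (0, 1) we minimise over 2 possible intermediate vertex sequences; the minimum is 1, attained along the walk 0 → 1 → 1.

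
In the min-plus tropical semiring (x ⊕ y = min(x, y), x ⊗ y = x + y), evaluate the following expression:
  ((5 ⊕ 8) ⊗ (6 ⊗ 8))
((5 ⊕ 8) ⊗ (6 ⊗ 8)) = 19

Expand innermost to outermost. Recall ⊕ takes the minimum of its arguments and ⊗ takes their sum. Working out the expression ((5 ⊕ 8) ⊗ (6 ⊗ 8)) gives 19.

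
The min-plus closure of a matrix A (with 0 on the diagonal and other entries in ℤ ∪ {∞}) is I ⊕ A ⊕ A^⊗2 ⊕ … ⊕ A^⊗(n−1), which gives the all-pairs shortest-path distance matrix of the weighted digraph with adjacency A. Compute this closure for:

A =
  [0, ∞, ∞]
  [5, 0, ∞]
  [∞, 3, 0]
Closure =
  [0, ∞, ∞]
  [5, 0, ∞]
  [8, 3, 0]

This is the Floyd-Warshall all-pairs shortest-path computation. For each intermediate vertex k = 0, 1, …, 2, update dist[i][j] ← min(dist[i][j], dist[i][k] + dist[k][j]). The final matrix gives, for each (i, j), the minimum total weight of any directed path from i to j (possibly empty when i = j).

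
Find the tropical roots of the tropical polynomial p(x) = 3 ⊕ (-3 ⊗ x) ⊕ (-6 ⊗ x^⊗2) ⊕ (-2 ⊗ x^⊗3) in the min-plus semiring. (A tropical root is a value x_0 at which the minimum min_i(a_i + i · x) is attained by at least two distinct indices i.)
Roots: {-4, 3, 6}

Each tropical root is a break point of the lower envelope of the lines y = a_i + i · x (there are 4 lines, with slopes 0, 1, ..., 3). Only the lines that attain the minimum somewhere contribute to roots; other lines are dominated. Here the surviving (envelope) indices are i = 3, i = 2, i = 1, i = 0.
Intersections between consecutive envelope lines give the roots: for adjacent envelope indices i < j the intersection is x = (a_i − a_j) / (j − i). Reading off the sorted break points: {-4, 3, 6}.
Verification: at each break x_0, at least two indices attain the minimum of min_i(a_i + i · x_0).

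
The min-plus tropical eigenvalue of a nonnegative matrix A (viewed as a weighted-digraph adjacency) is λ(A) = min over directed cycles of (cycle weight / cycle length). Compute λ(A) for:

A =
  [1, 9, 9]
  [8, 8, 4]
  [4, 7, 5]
λ(A) = 1

Enumerate directed cycles and compute their means (weight / length). Sample:
  cycle 0 → 0: weight = 1, length = 1, mean = 1/1 ≈ 1.000
  cycle 1 → 1: weight = 8, length = 1, mean = 8/1 ≈ 8.000
  cycle 2 → 2: weight = 5, length = 1, mean = 5/1 ≈ 5.000
  cycle 0 → 1 → 0: weight = 17, length = 2, mean = 17/2 ≈ 8.500
  cycle 0 → 2 → 0: weight = 13, length = 2, mean = 13/2 ≈ 6.500
  cycle 1 → 0 → 1: weight = 17, length = 2, mean = 17/2 ≈ 8.500
Minimum mean = 1.000, attained e.g. along the cycle 0 → 0 with weight 1 and length 1. So λ(A) = 1/1 = 1.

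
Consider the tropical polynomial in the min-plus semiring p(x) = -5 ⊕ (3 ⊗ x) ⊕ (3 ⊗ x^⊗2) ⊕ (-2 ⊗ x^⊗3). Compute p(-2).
p(-2) = -8

A tropical monomial a ⊗ x^⊗i evaluates to a + i · x. Evaluating each term at x = -2:
  Term 0 contributes -5 + 0 · -2 = -5
  Term 1 contributes 3 + 1 · -2 = 1
  Term 2 contributes 3 + 2 · -2 = -1
  Term 3 contributes -2 + 3 · -2 = -8
p(-2) = ⊕ of these = min[-5, 1, -1, -8] = -8.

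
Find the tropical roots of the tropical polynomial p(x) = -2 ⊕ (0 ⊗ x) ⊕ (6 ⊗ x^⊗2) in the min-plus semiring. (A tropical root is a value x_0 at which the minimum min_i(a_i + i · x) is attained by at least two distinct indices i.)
Roots: {-6, -2}

Each tropical root is a break point of the lower envelope of the lines y = a_i + i · x (there are 3 lines, with slopes 0, 1, ..., 2). Only the lines that attain the minimum somewhere contribute to roots; other lines are dominated. Here the surviving (envelope) indices are i = 2, i = 1, i = 0.
Intersections between consecutive envelope lines give the roots: for adjacent envelope indices i < j the intersection is x = (a_i − a_j) / (j − i). Reading off the sorted break points: {-6, -2}.
Verification: at each break x_0, at least two indices attain the minimum of min_i(a_i + i · x_0).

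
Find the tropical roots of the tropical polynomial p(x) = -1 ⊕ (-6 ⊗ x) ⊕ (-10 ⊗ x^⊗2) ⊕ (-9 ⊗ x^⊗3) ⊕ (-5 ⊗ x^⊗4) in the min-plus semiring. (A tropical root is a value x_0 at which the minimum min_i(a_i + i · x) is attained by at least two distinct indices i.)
Roots: {-4, -1, 4, 5}

Each tropical root is a break point of the lower envelope of the lines y = a_i + i · x (there are 5 lines, with slopes 0, 1, ..., 4). Only the lines that attain the minimum somewhere contribute to roots; other lines are dominated. Here the surviving (envelope) indices are i = 4, i = 3, i = 2, i = 1, i = 0.
Intersections between consecutive envelope lines give the roots: for adjacent envelope indices i < j the intersection is x = (a_i − a_j) / (j − i). Reading off the sorted break points: {-4, -1, 4, 5}.
Verification: at each break x_0, at least two indices attain the minimum of min_i(a_i + i · x_0).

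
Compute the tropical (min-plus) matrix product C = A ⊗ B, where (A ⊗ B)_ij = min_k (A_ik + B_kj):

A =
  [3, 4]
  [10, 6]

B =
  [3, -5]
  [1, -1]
A ⊗ B =
  [5, -2]
  [7, 5]

Apply the min-plus product entry-by-entry:
  C[0][0] = min over k of (A[0][0] + B[0][0] = 3 + 3 = 6, A[0][1] + B[1][0] = 4 + 1 = 5) = 5 (attained at k = 1)
  C[0][1] = min over k of (A[0][0] + B[0][1] = 3 + -5 = -2, A[0][1] + B[1][1] = 4 + -1 = 3) = -2 (attained at k = 0)
  C[1][0] = min over k of (A[1][0] + B[0][0] = 10 + 3 = 13, A[1][1] + B[1][0] = 6 + 1 = 7) = 7 (attained at k = 1)
  C[1][1] = min over k of (A[1][0] + B[0][1] = 10 + -5 = 5, A[1][1] + B[1][1] = 6 + -1 = 5) = 5 (attained at k = 0)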